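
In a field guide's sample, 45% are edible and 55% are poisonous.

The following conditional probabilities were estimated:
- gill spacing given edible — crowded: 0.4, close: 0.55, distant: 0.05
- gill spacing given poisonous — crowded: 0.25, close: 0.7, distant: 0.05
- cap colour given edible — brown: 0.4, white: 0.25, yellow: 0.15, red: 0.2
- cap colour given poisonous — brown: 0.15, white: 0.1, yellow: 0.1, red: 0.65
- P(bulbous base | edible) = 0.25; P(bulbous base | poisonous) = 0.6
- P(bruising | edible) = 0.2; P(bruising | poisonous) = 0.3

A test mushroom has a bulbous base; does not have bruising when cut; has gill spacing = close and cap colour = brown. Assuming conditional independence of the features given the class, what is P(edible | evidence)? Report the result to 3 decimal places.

edible: 0.45 × 0.55 × 0.4 × 0.25 × (1−0.2) = 0.0198
poisonous: 0.55 × 0.7 × 0.15 × 0.6 × (1−0.3) = 0.024255
P(edible | x) = 0.0198 / 0.044055 ≈ 0.449

0.449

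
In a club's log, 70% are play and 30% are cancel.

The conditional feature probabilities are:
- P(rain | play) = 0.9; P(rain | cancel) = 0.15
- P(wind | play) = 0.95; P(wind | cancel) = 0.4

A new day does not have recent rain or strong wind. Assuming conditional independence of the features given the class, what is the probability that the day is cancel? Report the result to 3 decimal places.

play: 0.7 × (1−0.9) × (1−0.95) = 0.0035
cancel: 0.3 × (1−0.15) × (1−0.4) = 0.153
P(cancel | x) = 0.153 / 0.1565 ≈ 0.978

0.978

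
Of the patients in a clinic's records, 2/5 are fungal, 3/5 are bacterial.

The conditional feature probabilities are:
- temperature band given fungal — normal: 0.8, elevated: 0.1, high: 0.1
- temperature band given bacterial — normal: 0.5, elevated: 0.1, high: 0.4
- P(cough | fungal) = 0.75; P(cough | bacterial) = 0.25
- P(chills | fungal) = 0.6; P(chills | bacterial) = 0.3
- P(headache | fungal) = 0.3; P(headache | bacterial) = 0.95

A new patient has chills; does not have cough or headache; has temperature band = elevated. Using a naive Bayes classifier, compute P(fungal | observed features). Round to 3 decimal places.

0.862

fungal: 0.4 × 0.1 × (1−0.75) × 0.6 × (1−0.3) = 0.0042
bacterial: 0.6 × 0.1 × (1−0.25) × 0.3 × (1−0.95) = 0.000675
P(fungal | x) = 0.0042 / 0.004875 ≈ 0.862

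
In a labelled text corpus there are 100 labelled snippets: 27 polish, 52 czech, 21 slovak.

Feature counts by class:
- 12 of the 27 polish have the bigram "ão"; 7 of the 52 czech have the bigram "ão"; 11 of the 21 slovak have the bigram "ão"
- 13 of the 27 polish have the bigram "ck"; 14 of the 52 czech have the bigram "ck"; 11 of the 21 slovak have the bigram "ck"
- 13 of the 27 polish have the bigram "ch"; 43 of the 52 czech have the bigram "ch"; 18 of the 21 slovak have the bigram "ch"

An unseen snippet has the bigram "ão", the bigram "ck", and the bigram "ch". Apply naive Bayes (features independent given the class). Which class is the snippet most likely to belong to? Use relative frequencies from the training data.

polish: (27/100) × (12/27) × (13/27) × (13/27) ≈ 0.0278189
czech: (52/100) × (7/52) × (14/52) × (43/52) ≈ 0.0155843
slovak: (21/100) × (11/21) × (11/21) × (18/21) ≈ 0.0493878
Highest score → slovak.

slovak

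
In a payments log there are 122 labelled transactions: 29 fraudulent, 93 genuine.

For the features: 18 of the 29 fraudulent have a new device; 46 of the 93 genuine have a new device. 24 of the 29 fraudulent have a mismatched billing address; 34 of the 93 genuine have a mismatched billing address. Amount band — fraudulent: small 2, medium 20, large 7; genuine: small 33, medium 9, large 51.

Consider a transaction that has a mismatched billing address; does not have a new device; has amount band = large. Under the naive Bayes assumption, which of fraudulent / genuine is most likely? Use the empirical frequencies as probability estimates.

fraudulent: (29/122) × (11/29) × (24/29) × (7/29) ≈ 0.0180113
genuine: (93/122) × (47/93) × (34/93) × (51/93) ≈ 0.0772363
Highest score → genuine.

genuine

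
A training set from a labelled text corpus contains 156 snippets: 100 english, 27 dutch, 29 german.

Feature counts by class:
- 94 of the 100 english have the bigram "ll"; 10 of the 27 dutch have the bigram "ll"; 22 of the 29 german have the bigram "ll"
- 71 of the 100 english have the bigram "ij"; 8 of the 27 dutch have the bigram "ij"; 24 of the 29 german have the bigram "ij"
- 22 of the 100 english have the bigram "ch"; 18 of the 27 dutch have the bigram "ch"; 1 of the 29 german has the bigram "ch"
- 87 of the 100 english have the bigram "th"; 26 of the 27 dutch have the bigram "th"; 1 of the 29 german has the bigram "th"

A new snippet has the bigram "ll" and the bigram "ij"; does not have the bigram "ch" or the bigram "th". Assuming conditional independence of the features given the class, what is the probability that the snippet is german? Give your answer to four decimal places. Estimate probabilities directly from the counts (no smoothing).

0.7138

english: (100/156) × (94/100) × (71/100) × (78/100) × (13/100) = 0.043381
dutch: (27/156) × (10/27) × (8/27) × (9/27) × (1/27) ≈ 0.000234486
german: (29/156) × (22/29) × (24/29) × (28/29) × (28/29) ≈ 0.108801
P(german | x) = 0.108801 / 0.152416486 ≈ 0.7138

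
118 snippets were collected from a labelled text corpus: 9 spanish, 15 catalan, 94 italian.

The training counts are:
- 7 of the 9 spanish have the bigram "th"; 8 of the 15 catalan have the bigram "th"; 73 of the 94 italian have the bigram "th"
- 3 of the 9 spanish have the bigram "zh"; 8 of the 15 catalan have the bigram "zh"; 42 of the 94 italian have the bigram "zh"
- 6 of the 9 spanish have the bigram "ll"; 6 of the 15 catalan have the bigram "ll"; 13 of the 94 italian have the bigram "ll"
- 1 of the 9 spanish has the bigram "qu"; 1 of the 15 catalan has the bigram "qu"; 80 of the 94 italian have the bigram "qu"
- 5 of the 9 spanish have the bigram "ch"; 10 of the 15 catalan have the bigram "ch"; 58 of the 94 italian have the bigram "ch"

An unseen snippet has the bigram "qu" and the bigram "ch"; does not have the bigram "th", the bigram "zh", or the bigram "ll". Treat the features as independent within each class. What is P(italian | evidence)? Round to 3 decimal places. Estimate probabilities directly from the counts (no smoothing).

0.979

spanish: (9/118) × (2/9) × (6/9) × (3/9) × (1/9) × (5/9) ≈ 0.000232499
catalan: (15/118) × (7/15) × (7/15) × (9/15) × (1/15) × (10/15) ≈ 0.00073823
italian: (94/118) × (21/94) × (52/94) × (81/94) × (80/94) × (58/94) ≈ 0.0445484
P(italian | x) = 0.0445484 / 0.045519129 ≈ 0.979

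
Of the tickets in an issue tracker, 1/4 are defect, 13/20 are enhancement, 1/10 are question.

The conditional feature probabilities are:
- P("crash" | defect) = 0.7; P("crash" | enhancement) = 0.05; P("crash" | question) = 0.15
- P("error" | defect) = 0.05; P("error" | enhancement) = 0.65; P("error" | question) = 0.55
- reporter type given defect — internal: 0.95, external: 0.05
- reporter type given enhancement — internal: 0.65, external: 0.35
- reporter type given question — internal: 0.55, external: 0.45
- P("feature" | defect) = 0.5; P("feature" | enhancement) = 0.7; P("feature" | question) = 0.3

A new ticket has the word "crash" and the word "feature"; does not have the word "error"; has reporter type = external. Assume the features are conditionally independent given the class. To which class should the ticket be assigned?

defect: 0.25 × 0.7 × (1−0.05) × 0.05 × 0.5 = 0.00415625
enhancement: 0.65 × 0.05 × (1−0.65) × 0.35 × 0.7 = 0.002786875
question: 0.1 × 0.15 × (1−0.55) × 0.45 × 0.3 = 0.00091125
Highest score → defect.

defect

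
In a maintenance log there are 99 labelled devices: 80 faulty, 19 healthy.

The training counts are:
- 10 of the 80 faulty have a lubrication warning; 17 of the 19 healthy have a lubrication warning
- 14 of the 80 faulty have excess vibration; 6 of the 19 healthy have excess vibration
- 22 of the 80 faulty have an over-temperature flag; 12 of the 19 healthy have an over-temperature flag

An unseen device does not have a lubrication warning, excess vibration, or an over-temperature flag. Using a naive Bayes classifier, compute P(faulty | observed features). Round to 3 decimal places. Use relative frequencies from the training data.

faulty: (80/99) × (70/80) × (66/80) × (58/80) ≈ 0.422917
healthy: (19/99) × (2/19) × (13/19) × (7/19) ≈ 0.00509248
P(faulty | x) = 0.422917 / 0.42800948 ≈ 0.988

0.988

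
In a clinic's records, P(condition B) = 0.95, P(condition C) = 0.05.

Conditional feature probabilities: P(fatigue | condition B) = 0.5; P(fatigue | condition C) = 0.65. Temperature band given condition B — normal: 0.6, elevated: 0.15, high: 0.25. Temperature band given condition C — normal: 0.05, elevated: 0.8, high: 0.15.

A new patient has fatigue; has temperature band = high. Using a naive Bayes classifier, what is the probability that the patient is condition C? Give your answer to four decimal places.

condition B: 0.95 × 0.5 × 0.25 = 0.11875
condition C: 0.05 × 0.65 × 0.15 = 0.004875
P(condition C | x) = 0.004875 / 0.123625 ≈ 0.0394

0.0394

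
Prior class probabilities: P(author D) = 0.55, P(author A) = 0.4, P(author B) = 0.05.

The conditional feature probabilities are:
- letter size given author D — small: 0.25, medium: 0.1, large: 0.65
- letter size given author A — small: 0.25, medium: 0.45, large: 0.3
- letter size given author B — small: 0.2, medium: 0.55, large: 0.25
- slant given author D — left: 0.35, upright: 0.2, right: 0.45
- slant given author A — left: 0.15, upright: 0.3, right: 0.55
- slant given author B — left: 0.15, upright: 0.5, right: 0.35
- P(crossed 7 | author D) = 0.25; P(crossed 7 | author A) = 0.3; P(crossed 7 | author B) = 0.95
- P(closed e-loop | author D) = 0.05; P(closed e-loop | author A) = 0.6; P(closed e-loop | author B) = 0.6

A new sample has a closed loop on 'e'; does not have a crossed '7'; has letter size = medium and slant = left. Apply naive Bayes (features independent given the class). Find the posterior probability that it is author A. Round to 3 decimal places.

0.931

author D: 0.55 × 0.1 × 0.35 × (1−0.25) × 0.05 = 0.000721875
author A: 0.4 × 0.45 × 0.15 × (1−0.3) × 0.6 = 0.01134
author B: 0.05 × 0.55 × 0.15 × (1−0.95) × 0.6 = 0.00012375
P(author A | x) = 0.01134 / 0.012185625 ≈ 0.931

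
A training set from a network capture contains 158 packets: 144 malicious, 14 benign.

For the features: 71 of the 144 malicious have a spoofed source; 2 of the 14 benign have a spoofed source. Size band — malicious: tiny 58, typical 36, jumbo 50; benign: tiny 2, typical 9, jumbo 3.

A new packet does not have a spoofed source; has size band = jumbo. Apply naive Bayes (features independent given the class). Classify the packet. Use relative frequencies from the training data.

malicious: (144/158) × (73/144) × (50/144) ≈ 0.160425
benign: (14/158) × (12/14) × (3/14) ≈ 0.0162749
Highest score → malicious.

malicious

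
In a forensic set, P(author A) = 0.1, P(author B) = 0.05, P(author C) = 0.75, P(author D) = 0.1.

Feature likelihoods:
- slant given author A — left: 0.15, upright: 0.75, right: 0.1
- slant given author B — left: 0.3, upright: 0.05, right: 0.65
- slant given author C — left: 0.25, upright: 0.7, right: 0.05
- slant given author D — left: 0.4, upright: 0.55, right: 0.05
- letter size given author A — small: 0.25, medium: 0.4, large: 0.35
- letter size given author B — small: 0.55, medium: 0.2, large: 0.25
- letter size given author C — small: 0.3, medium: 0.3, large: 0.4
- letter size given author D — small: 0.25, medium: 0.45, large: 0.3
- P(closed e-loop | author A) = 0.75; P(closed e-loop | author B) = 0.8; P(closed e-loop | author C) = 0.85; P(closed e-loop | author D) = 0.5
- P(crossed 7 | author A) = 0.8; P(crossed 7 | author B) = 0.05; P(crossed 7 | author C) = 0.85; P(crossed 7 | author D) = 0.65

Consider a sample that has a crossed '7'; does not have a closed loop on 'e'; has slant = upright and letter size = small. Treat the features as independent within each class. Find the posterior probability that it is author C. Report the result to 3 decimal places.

0.709

author A: 0.1 × 0.75 × 0.25 × (1−0.75) × 0.8 = 0.00375
author B: 0.05 × 0.05 × 0.55 × (1−0.8) × 0.05 = 0.00001375
author C: 0.75 × 0.7 × 0.3 × (1−0.85) × 0.85 = 0.02008125
author D: 0.1 × 0.55 × 0.25 × (1−0.5) × 0.65 = 0.00446875
P(author C | x) = 0.02008125 / 0.02831375 ≈ 0.709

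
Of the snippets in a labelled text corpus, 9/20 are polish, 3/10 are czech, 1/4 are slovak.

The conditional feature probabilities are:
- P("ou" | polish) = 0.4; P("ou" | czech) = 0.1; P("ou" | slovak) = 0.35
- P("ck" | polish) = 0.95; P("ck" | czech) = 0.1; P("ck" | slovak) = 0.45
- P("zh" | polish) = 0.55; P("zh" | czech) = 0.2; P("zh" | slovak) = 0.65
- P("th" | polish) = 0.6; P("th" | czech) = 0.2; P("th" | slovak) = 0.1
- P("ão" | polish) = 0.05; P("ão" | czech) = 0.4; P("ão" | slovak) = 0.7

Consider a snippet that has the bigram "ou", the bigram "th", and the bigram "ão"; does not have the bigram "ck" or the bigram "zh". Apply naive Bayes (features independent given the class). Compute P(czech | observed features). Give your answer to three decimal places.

polish: 0.45 × 0.4 × (1−0.95) × (1−0.55) × 0.6 × 0.05 = 0.0001215
czech: 0.3 × 0.1 × (1−0.1) × (1−0.2) × 0.2 × 0.4 = 0.001728
slovak: 0.25 × 0.35 × (1−0.45) × (1−0.65) × 0.1 × 0.7 = 0.0011790625
P(czech | x) = 0.001728 / 0.0030285625 ≈ 0.571

0.571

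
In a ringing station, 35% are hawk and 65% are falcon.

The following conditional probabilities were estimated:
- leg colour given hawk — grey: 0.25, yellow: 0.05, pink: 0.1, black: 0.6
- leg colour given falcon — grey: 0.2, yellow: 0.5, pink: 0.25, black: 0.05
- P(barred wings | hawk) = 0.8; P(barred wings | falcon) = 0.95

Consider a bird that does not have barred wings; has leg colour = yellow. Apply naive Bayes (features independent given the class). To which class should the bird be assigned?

falcon

hawk: 0.35 × 0.05 × (1−0.8) = 0.0035
falcon: 0.65 × 0.5 × (1−0.95) = 0.01625
Highest score → falcon.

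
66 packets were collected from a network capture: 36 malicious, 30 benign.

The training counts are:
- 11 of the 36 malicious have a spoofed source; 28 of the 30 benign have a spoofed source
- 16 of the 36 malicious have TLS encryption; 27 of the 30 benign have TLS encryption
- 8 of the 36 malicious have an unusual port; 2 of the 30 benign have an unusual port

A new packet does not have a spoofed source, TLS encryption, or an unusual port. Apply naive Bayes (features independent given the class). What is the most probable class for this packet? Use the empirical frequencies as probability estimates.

malicious: (36/66) × (25/36) × (20/36) × (28/36) ≈ 0.163674
benign: (30/66) × (2/30) × (3/30) × (28/30) ≈ 0.00282828
Highest score → malicious.

malicious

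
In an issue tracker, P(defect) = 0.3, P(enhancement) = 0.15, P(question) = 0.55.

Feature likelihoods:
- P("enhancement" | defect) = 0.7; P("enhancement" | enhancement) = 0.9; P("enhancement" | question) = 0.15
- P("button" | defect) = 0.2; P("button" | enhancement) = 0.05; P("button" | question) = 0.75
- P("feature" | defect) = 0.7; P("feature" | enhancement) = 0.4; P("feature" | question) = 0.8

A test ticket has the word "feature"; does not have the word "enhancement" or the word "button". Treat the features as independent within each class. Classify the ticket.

question

defect: 0.3 × (1−0.7) × (1−0.2) × 0.7 = 0.0504
enhancement: 0.15 × (1−0.9) × (1−0.05) × 0.4 = 0.0057
question: 0.55 × (1−0.15) × (1−0.75) × 0.8 = 0.0935
Highest score → question.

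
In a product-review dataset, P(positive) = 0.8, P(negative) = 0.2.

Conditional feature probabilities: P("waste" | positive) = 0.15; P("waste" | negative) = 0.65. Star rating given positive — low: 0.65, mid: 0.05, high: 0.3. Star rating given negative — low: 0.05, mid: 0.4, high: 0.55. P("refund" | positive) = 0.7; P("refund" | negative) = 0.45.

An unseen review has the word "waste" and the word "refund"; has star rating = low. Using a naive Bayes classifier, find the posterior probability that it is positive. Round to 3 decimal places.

positive: 0.8 × 0.15 × 0.65 × 0.7 = 0.0546
negative: 0.2 × 0.65 × 0.05 × 0.45 = 0.002925
P(positive | x) = 0.0546 / 0.057525 ≈ 0.949

0.949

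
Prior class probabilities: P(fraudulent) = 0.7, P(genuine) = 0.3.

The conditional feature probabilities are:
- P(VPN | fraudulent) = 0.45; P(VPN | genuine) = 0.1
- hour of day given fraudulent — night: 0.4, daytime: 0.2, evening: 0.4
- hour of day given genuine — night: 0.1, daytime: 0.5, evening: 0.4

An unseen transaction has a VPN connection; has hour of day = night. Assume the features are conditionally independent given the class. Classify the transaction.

fraudulent

fraudulent: 0.7 × 0.45 × 0.4 = 0.126
genuine: 0.3 × 0.1 × 0.1 = 0.003
Highest score → fraudulent.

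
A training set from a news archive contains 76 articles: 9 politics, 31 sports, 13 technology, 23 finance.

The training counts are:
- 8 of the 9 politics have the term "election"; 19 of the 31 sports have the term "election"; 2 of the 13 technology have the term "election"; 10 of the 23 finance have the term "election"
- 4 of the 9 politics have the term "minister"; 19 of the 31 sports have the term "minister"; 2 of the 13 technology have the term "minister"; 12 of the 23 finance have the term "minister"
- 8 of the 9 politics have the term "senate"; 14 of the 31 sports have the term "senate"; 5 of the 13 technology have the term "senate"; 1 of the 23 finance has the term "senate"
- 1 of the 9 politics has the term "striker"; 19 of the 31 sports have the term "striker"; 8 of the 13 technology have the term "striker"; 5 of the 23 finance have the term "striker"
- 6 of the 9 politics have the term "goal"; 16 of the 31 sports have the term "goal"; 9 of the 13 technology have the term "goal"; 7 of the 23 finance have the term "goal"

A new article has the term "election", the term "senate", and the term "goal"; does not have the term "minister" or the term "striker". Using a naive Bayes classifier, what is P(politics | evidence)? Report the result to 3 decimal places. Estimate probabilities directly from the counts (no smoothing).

politics: (9/76) × (8/9) × (5/9) × (8/9) × (8/9) × (6/9) ≈ 0.030804
sports: (31/76) × (19/31) × (12/31) × (14/31) × (12/31) × (16/31) ≈ 0.0087318
technology: (13/76) × (2/13) × (11/13) × (5/13) × (5/13) × (9/13) ≈ 0.00228044
finance: (23/76) × (10/23) × (11/23) × (1/23) × (18/23) × (7/23) ≈ 0.000651686
P(politics | x) = 0.030804 / 0.042467926 ≈ 0.725

0.725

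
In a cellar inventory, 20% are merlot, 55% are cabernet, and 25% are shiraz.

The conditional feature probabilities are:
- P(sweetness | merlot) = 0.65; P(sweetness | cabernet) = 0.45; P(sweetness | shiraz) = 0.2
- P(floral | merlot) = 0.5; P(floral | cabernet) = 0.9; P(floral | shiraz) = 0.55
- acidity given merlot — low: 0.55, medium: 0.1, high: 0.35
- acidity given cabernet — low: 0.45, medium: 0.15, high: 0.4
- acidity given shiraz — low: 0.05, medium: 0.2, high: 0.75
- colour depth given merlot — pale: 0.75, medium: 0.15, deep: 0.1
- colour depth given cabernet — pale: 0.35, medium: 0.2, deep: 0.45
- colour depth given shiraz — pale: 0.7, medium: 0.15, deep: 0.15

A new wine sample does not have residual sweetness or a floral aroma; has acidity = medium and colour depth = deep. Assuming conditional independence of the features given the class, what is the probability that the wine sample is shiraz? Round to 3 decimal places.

0.530

merlot: 0.2 × (1−0.65) × (1−0.5) × 0.1 × 0.1 = 0.00035
cabernet: 0.55 × (1−0.45) × (1−0.9) × 0.15 × 0.45 = 0.002041875
shiraz: 0.25 × (1−0.2) × (1−0.55) × 0.2 × 0.15 = 0.0027
P(shiraz | x) = 0.0027 / 0.005091875 ≈ 0.530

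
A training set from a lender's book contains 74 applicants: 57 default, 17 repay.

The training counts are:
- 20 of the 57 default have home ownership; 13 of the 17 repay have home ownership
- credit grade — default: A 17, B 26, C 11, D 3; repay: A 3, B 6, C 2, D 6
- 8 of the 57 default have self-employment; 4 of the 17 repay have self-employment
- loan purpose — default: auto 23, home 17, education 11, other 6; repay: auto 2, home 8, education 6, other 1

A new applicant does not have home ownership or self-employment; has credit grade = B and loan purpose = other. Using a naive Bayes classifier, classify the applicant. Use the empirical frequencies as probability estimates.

default: (57/74) × (37/57) × (26/57) × (49/57) × (6/57) ≈ 0.0206379
repay: (17/74) × (4/17) × (6/17) × (13/17) × (1/17) ≈ 0.000858175
Highest score → default.

default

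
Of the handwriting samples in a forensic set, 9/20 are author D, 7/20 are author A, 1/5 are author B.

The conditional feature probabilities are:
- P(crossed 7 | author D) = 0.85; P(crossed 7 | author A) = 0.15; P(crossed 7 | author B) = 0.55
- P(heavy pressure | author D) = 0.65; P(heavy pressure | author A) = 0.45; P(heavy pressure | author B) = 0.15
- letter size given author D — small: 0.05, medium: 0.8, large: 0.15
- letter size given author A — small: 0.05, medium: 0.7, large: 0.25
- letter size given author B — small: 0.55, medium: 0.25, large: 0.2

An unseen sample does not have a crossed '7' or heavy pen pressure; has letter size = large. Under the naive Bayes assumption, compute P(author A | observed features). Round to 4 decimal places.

author D: 0.45 × (1−0.85) × (1−0.65) × 0.15 = 0.00354375
author A: 0.35 × (1−0.15) × (1−0.45) × 0.25 = 0.04090625
author B: 0.2 × (1−0.55) × (1−0.15) × 0.2 = 0.0153
P(author A | x) = 0.04090625 / 0.05975 ≈ 0.6846

0.6846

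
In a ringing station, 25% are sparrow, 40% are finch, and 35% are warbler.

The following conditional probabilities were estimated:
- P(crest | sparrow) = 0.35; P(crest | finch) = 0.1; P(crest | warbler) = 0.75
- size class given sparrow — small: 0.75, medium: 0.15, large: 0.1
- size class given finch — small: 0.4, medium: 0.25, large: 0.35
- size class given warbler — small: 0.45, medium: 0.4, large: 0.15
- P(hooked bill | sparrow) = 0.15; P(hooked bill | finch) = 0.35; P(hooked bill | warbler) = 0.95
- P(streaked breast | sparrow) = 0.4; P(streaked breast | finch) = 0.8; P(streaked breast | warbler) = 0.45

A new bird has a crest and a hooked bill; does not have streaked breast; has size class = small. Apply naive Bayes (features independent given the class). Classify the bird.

sparrow: 0.25 × 0.35 × 0.75 × 0.15 × (1−0.4) = 0.00590625
finch: 0.4 × 0.1 × 0.4 × 0.35 × (1−0.8) = 0.00112
warbler: 0.35 × 0.75 × 0.45 × 0.95 × (1−0.45) = 0.0617203125
Highest score → warbler.

warbler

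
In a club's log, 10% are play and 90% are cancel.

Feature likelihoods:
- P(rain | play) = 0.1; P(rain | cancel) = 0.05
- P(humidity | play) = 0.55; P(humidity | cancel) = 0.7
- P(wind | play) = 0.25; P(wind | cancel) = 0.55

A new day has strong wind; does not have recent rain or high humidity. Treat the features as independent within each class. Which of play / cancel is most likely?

cancel

play: 0.1 × (1−0.1) × (1−0.55) × 0.25 = 0.010125
cancel: 0.9 × (1−0.05) × (1−0.7) × 0.55 = 0.141075
Highest score → cancel.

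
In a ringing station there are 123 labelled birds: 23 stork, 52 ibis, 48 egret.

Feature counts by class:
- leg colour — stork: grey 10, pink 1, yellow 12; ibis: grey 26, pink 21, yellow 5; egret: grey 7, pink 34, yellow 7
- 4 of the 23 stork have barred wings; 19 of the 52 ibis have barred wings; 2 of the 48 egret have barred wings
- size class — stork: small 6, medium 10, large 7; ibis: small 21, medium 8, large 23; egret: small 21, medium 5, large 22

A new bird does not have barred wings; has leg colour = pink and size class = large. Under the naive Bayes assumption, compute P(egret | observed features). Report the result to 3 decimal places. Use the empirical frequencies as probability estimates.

0.708

stork: (23/123) × (1/23) × (19/23) × (7/23) ≈ 0.00204405
ibis: (52/123) × (21/52) × (33/52) × (23/52) ≈ 0.0479236
egret: (48/123) × (34/48) × (46/48) × (22/48) ≈ 0.121415
P(egret | x) = 0.121415 / 0.17138265 ≈ 0.708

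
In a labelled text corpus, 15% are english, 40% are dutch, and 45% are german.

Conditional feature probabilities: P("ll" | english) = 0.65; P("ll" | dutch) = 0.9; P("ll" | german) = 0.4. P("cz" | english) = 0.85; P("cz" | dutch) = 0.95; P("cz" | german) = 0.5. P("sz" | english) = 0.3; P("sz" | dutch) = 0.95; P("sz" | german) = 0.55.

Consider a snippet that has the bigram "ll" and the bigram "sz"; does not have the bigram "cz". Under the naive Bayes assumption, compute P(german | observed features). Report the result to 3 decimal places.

english: 0.15 × 0.65 × (1−0.85) × 0.3 = 0.0043875
dutch: 0.4 × 0.9 × (1−0.95) × 0.95 = 0.0171
german: 0.45 × 0.4 × (1−0.5) × 0.55 = 0.0495
P(german | x) = 0.0495 / 0.0709875 ≈ 0.697

0.697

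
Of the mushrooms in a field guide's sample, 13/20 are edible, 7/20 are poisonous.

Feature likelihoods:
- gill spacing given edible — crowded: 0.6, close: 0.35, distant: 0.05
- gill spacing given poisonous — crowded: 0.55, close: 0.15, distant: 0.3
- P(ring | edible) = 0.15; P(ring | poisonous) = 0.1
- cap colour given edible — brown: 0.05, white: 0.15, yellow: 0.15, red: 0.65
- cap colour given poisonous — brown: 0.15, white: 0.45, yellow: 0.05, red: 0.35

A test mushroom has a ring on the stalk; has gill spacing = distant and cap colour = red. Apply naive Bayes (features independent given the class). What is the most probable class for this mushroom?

poisonous

edible: 0.65 × 0.05 × 0.15 × 0.65 = 0.00316875
poisonous: 0.35 × 0.3 × 0.1 × 0.35 = 0.003675
Highest score → poisonous.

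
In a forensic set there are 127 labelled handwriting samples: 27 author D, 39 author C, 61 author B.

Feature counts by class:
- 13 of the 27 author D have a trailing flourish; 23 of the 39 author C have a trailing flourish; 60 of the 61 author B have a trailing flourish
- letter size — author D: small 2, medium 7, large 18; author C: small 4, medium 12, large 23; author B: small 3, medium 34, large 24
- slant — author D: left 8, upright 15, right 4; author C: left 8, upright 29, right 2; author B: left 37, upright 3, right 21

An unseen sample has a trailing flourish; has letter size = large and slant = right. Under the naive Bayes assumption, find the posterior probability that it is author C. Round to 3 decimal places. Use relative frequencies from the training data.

0.069

author D: (27/127) × (13/27) × (18/27) × (4/27) ≈ 0.0101098
author C: (39/127) × (23/39) × (23/39) × (2/39) ≈ 0.00547713
author B: (61/127) × (60/61) × (24/61) × (21/61) ≈ 0.0639909
P(author C | x) = 0.00547713 / 0.07957783 ≈ 0.069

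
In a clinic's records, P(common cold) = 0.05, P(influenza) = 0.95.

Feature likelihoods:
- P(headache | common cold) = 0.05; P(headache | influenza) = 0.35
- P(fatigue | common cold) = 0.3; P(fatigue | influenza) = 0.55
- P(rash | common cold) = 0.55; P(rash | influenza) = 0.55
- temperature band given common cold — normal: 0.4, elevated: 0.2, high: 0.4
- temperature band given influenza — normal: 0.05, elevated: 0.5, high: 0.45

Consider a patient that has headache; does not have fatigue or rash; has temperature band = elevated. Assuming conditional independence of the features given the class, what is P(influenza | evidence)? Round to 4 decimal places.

0.9953

common cold: 0.05 × 0.05 × (1−0.3) × (1−0.55) × 0.2 = 0.0001575
influenza: 0.95 × 0.35 × (1−0.55) × (1−0.55) × 0.5 = 0.033665625
P(influenza | x) = 0.033665625 / 0.033823125 ≈ 0.9953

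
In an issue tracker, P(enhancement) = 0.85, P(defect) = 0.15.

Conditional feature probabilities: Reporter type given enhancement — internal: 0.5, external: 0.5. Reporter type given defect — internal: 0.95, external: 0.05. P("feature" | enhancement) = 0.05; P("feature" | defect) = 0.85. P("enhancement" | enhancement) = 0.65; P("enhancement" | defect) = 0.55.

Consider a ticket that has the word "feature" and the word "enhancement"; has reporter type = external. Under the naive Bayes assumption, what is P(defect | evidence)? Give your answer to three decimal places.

0.202

enhancement: 0.85 × 0.5 × 0.05 × 0.65 = 0.0138125
defect: 0.15 × 0.05 × 0.85 × 0.55 = 0.00350625
P(defect | x) = 0.00350625 / 0.01731875 ≈ 0.202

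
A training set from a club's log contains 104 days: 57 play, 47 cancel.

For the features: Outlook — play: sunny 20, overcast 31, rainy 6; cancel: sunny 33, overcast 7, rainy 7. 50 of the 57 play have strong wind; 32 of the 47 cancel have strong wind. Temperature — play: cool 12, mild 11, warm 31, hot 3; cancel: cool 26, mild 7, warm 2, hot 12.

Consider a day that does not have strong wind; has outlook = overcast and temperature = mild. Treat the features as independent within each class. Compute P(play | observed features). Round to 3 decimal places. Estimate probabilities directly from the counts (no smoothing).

0.688

play: (57/104) × (31/57) × (7/57) × (11/57) ≈ 0.0070643
cancel: (47/104) × (7/47) × (15/47) × (7/47) ≈ 0.00319932
P(play | x) = 0.0070643 / 0.01026362 ≈ 0.688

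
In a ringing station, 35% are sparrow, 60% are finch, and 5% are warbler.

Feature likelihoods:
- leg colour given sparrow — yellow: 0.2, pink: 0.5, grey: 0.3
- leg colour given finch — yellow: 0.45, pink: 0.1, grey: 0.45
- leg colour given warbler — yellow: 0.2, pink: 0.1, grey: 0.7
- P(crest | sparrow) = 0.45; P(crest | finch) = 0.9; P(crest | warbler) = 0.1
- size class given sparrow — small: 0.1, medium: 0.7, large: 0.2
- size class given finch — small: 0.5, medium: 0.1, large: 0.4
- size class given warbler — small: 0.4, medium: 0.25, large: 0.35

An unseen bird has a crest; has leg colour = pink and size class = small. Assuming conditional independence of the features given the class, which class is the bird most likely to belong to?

finch

sparrow: 0.35 × 0.5 × 0.45 × 0.1 = 0.007875
finch: 0.6 × 0.1 × 0.9 × 0.5 = 0.027
warbler: 0.05 × 0.1 × 0.1 × 0.4 = 0.0002
Highest score → finch.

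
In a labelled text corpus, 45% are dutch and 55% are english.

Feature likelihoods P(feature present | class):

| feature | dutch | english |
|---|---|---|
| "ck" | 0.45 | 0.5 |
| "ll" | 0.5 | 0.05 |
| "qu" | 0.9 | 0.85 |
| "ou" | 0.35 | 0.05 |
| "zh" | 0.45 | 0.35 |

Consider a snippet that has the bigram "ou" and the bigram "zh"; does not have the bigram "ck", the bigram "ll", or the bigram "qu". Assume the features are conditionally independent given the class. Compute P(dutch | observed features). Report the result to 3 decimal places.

0.740

dutch: 0.45 × (1−0.45) × (1−0.5) × (1−0.9) × 0.35 × 0.45 = 0.0019490625
english: 0.55 × (1−0.5) × (1−0.05) × (1−0.85) × 0.05 × 0.35 = 0.00068578125
P(dutch | x) = 0.0019490625 / 0.00263484375 ≈ 0.740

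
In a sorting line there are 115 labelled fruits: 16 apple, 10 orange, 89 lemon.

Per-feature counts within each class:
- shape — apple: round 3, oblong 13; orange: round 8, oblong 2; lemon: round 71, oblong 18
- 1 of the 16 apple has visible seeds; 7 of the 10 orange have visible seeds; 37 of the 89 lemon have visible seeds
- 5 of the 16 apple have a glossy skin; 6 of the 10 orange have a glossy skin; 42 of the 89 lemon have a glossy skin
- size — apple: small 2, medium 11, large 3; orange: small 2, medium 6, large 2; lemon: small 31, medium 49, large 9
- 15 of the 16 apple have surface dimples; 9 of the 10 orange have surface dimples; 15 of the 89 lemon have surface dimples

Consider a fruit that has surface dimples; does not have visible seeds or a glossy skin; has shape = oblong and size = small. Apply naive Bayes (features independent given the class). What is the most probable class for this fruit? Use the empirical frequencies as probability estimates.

apple

apple: (16/115) × (13/16) × (15/16) × (11/16) × (2/16) × (15/16) ≈ 0.00853829
orange: (10/115) × (2/10) × (3/10) × (4/10) × (2/10) × (9/10) ≈ 0.000375652
lemon: (89/115) × (18/89) × (52/89) × (47/89) × (31/89) × (15/89) ≈ 0.0028351
Highest score → apple.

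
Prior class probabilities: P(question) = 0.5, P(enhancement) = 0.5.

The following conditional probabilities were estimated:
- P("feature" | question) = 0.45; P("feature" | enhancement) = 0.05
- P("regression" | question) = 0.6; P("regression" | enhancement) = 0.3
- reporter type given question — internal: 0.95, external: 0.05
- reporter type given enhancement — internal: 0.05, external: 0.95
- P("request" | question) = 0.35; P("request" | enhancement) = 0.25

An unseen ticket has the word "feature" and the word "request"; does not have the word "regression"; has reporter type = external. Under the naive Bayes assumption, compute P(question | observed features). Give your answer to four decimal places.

question: 0.5 × 0.45 × (1−0.6) × 0.05 × 0.35 = 0.001575
enhancement: 0.5 × 0.05 × (1−0.3) × 0.95 × 0.25 = 0.00415625
P(question | x) = 0.001575 / 0.00573125 ≈ 0.2748

0.2748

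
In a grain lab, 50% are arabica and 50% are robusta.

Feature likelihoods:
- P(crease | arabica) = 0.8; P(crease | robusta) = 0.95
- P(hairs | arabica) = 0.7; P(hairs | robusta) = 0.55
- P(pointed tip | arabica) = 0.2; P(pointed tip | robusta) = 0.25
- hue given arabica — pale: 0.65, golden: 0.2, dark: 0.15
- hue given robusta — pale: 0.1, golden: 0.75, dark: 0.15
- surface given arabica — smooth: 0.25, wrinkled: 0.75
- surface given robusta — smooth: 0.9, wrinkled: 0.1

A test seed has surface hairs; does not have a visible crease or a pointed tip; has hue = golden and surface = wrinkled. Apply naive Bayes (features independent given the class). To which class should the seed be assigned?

arabica

arabica: 0.5 × (1−0.8) × 0.7 × (1−0.2) × 0.2 × 0.75 = 0.0084
robusta: 0.5 × (1−0.95) × 0.55 × (1−0.25) × 0.75 × 0.1 = 0.0007734375
Highest score → arabica.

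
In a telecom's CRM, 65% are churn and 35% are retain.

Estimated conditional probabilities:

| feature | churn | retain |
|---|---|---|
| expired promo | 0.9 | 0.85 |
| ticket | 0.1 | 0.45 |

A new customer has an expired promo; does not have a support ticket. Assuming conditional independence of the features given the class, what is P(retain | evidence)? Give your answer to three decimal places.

churn: 0.65 × 0.9 × (1−0.1) = 0.5265
retain: 0.35 × 0.85 × (1−0.45) = 0.163625
P(retain | x) = 0.163625 / 0.690125 ≈ 0.237

0.237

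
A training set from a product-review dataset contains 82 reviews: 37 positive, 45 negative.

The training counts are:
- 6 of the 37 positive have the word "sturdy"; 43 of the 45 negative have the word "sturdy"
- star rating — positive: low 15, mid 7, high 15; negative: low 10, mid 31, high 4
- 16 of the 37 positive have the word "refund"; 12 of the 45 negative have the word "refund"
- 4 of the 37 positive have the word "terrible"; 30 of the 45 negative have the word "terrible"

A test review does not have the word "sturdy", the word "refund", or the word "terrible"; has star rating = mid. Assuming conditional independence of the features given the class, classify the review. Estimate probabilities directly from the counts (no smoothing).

positive: (37/82) × (31/37) × (7/37) × (21/37) × (33/37) ≈ 0.0362054
negative: (45/82) × (2/45) × (31/45) × (33/45) × (15/45) ≈ 0.0041072
Highest score → positive.

positive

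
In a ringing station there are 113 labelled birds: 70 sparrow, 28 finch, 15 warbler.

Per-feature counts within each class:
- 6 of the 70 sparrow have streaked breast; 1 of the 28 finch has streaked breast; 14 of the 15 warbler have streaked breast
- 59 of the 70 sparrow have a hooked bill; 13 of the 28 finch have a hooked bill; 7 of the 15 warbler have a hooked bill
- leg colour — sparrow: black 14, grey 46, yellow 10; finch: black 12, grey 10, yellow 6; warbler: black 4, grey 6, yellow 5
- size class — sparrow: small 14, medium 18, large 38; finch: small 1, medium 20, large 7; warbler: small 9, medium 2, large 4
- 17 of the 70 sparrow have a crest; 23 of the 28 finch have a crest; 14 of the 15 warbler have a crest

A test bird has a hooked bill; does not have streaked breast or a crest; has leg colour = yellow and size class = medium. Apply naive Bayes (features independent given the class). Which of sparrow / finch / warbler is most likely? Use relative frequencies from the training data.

sparrow: (70/113) × (64/70) × (59/70) × (10/70) × (18/70) × (53/70) ≈ 0.0132773
finch: (28/113) × (27/28) × (13/28) × (6/28) × (20/28) × (5/28) ≈ 0.00303213
warbler: (15/113) × (1/15) × (7/15) × (5/15) × (2/15) × (1/15) ≈ 0.0000122364
Highest score → sparrow.

sparrow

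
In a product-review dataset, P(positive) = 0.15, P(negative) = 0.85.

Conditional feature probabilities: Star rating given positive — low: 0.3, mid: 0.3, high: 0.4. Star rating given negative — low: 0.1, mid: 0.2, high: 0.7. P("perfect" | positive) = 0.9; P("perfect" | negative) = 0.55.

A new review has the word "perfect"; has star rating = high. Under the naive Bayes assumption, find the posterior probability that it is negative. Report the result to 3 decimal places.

positive: 0.15 × 0.4 × 0.9 = 0.054
negative: 0.85 × 0.7 × 0.55 = 0.32725
P(negative | x) = 0.32725 / 0.38125 ≈ 0.858

0.858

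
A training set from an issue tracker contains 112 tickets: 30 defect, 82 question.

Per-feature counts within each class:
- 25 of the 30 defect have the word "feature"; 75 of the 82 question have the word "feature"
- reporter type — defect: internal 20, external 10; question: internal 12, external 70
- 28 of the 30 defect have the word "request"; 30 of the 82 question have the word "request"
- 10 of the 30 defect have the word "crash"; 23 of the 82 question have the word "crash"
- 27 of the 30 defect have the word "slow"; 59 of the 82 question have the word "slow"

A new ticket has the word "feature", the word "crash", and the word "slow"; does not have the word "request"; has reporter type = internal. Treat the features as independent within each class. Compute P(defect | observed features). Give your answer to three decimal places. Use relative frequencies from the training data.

0.192

defect: (30/112) × (25/30) × (20/30) × (2/30) × (10/30) × (27/30) ≈ 0.00297619
question: (82/112) × (75/82) × (12/82) × (52/82) × (23/82) × (59/82) ≈ 0.0125416
P(defect | x) = 0.00297619 / 0.01551779 ≈ 0.192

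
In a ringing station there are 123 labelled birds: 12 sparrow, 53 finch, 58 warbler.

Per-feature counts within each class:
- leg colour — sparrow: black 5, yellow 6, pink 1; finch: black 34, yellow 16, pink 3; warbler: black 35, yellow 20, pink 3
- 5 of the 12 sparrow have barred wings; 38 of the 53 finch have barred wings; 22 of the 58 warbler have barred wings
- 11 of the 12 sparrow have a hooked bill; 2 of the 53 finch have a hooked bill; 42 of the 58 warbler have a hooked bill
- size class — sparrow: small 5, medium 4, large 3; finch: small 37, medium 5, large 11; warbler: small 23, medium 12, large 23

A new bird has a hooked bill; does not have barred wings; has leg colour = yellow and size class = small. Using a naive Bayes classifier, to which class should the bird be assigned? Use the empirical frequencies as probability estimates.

sparrow: (12/123) × (6/12) × (7/12) × (11/12) × (5/12) ≈ 0.0108683
finch: (53/123) × (16/53) × (15/53) × (2/53) × (37/53) ≈ 0.000969863
warbler: (58/123) × (20/58) × (36/58) × (42/58) × (23/58) ≈ 0.0289815
Highest score → warbler.

warbler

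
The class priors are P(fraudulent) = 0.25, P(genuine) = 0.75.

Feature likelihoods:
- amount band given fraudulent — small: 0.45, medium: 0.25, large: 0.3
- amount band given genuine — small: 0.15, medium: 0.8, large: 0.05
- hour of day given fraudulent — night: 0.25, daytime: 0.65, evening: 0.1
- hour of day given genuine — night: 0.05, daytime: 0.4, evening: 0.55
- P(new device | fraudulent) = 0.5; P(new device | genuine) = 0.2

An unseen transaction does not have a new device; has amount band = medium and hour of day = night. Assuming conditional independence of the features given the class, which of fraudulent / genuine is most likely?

fraudulent: 0.25 × 0.25 × 0.25 × (1−0.5) = 0.0078125
genuine: 0.75 × 0.8 × 0.05 × (1−0.2) = 0.024
Highest score → genuine.

genuine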